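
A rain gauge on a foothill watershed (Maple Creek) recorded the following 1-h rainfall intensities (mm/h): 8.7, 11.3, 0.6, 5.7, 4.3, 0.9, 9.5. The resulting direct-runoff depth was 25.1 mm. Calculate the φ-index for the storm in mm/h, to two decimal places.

Only the 5 blocks with intensity above φ contribute runoff: 8.7, 11.3, 5.7, 4.3, 9.5 mm/h.
Σ(I−φ)·Δt = d  ⇒  (8.7+11.3+5.7+4.3+9.5 − 5φ)·1 = 25.1
φ = (39.50 − 25.1/1) / 5 = 2.88 mm/h.

φ ≈ 2.88 mm/h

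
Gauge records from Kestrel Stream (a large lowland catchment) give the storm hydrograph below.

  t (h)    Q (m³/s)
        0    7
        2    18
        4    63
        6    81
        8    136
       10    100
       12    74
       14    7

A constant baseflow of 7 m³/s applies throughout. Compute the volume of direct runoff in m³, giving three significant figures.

Direct-runoff ordinates (Q − Q_b): 0.0, 11.0, 56.0, 74.0, 129.0, 93.0, 67.0, 0.0 m³/s.
ΣQ_DR = 430.0 m³/s.
With Δt = 2 h = 7200 s, V = ΣQ_DR · Δt = 430.0 × 7200 = 3.10 × 10^6 m³.

V ≈ 3.10 × 10^6 m³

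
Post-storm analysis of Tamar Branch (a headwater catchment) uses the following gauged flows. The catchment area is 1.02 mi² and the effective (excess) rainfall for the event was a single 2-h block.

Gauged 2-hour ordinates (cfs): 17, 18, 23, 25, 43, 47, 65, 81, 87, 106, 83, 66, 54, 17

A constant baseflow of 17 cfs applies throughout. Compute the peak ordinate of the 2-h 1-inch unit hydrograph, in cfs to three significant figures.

U_p ≈ 59.3 cfs

Direct runoff: 0.0, 1.0, 6.0, 8.0, 26.0, 30.0, 48.0, 64.0, 70.0, 89.0, 66.0, 49.0, 37.0, 0.0 cfs; ΣQ_DR = 494.0 cfs, peak = 89.0 cfs.
Runoff depth d = ΣQ_DR·Δt / A = 494.0 × 7200 / (1.02 mi²) = 1.501 in.
The 1-inch UH is the DRH scaled by (1 in)/d, so U_p = 89.0 × 1/1.501 = 59.3 cfs.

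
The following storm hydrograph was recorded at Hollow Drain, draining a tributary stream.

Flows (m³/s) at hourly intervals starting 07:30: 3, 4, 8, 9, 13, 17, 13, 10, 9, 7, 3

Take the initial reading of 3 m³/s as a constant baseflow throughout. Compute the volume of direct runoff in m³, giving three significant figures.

V ≈ 2.27 × 10^5 m³

Direct-runoff ordinates (Q − Q_b): 0.0, 1.0, 5.0, 6.0, 10.0, 14.0, 10.0, 7.0, 6.0, 4.0, 0.0 m³/s.
ΣQ_DR = 63.00 m³/s.
With Δt = 1 h = 3600 s, V = ΣQ_DR · Δt = 63.00 × 3600 = 2.27 × 10^5 m³.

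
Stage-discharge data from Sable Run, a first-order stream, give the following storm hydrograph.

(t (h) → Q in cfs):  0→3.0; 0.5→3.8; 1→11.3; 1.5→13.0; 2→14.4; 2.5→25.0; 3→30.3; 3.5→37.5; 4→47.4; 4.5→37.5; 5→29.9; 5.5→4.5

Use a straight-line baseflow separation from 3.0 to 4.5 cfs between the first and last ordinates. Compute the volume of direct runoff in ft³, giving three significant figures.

Direct-runoff ordinates (Q − Q_b): 0.00, 0.66, 8.03, 9.59, 10.85, 21.32, 26.48, 33.55, 43.31, 33.27, 25.54, 0.00 cfs.
ΣQ_DR = 212.6 cfs.
With Δt = 0.5 h = 1800 s, V = ΣQ_DR · Δt = 212.6 × 1800 = 3.83 × 10^5 ft³.

V ≈ 3.83 × 10^5 ft³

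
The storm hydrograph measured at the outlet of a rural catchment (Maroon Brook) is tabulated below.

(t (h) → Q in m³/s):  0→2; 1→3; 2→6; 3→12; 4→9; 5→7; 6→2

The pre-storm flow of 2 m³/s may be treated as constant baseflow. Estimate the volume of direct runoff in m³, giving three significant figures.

Direct-runoff ordinates (Q − Q_b): 0.0, 1.0, 4.0, 10.0, 7.0, 5.0, 0.0 m³/s.
ΣQ_DR = 27.00 m³/s.
With Δt = 1 h = 3600 s, V = ΣQ_DR · Δt = 27.00 × 3600 = 97200 m³.

V ≈ 97200 m³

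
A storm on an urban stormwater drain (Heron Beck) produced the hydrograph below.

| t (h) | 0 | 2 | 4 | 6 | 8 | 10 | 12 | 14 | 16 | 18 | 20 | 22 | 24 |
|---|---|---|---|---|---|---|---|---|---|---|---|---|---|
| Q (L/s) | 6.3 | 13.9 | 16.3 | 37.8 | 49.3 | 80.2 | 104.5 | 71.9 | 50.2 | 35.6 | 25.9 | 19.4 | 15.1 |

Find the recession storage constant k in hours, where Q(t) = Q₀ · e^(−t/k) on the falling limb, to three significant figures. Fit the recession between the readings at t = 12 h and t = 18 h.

k ≈ 5.57 h

On the falling limb, Q drops from 104.5 to 35.6 L/s between t = 12 h and t = 18 h (Δt = 6 h).
k = −Δt / ln(Q₂/Q₁) = −6 / ln(35.6/104.5) = 5.57 h.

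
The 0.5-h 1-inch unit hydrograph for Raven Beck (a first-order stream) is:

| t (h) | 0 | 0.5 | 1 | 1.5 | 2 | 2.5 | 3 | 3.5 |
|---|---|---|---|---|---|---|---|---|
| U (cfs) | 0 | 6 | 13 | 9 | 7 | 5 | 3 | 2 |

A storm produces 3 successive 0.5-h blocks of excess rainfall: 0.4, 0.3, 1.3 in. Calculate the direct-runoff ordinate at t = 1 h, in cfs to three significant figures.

Q ≈ 7.00 cfs

By discrete convolution, Q_j = Σ (P_i / 1 in) · U_{j−i}.
At t = 1 h (j=2): Q = (0.4/1)·13 + (0.3/1)·6 + (1.3/1)·0 = 7.00 cfs.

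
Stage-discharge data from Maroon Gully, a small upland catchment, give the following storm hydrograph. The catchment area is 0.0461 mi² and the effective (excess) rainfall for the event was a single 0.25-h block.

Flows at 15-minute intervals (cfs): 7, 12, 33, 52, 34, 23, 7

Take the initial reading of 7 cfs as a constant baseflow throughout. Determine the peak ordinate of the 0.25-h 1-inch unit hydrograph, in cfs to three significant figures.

Direct runoff: 0.0, 5.0, 26.0, 45.0, 27.0, 16.0, 0.0 cfs; ΣQ_DR = 119.0 cfs, peak = 45.0 cfs.
Runoff depth d = ΣQ_DR·Δt / A = 119.0 × 900 / (0.0461 mi²) = 1.000 in.
The 1-inch UH is the DRH scaled by (1 in)/d, so U_p = 45.0 × 1/1.000 = 45.0 cfs.

U_p ≈ 45.0 cfs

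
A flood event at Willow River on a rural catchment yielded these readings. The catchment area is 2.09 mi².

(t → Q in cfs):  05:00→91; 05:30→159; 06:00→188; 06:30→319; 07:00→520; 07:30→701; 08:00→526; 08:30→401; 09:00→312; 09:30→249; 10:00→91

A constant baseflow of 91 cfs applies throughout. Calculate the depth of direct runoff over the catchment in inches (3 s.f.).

d ≈ 0.948 in

Direct runoff: 0.0, 68.0, 97.0, 228.0, 429.0, 610.0, 435.0, 310.0, 221.0, 158.0, 0.0 cfs; ΣQ_DR = 2556 cfs.
V = ΣQ_DR · Δt = 2556 × 1800 s = 4.601 × 10^6 ft³.
Over A = 2.09 mi², depth = V / A = 0.948 in.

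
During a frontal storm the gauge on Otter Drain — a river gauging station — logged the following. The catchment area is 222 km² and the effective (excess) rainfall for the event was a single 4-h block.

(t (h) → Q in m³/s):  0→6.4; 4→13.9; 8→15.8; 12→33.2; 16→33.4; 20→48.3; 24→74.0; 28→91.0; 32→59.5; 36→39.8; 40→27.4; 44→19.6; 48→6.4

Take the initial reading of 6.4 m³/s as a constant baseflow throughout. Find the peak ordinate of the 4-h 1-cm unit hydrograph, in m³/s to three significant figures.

Direct runoff: 0.0, 7.5, 9.4, 26.8, 27.0, 41.9, 67.6, 84.6, 53.1, 33.4, 21.0, 13.2, 0.0 m³/s; ΣQ_DR = 385.5 m³/s, peak = 84.6 m³/s.
Runoff depth d = ΣQ_DR·Δt / A = 385.5 × 14400 / (222 km²) = 25.01 mm.
The 1-cm UH is the DRH scaled by (10 mm)/d, so U_p = 84.6 × 10/25.01 = 33.8 m³/s.

U_p ≈ 33.8 m³/s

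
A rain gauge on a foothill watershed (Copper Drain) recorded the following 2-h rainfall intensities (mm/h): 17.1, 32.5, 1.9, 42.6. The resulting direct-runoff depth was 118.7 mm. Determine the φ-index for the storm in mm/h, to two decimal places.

Only the 3 blocks with intensity above φ contribute runoff: 17.1, 32.5, 42.6 mm/h.
Σ(I−φ)·Δt = d  ⇒  (17.1+32.5+42.6 − 3φ)·2 = 118.7
φ = (92.20 − 118.7/2) / 3 = 10.95 mm/h.

φ ≈ 10.95 mm/h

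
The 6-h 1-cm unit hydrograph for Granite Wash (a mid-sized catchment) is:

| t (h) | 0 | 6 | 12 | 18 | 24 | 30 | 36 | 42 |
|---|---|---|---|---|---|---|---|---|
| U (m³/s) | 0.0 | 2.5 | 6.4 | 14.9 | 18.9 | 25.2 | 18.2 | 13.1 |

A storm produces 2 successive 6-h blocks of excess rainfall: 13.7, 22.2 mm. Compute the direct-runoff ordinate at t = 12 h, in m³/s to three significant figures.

Q ≈ 14.3 m³/s

By discrete convolution, Q_j = Σ (P_i / 10 mm) · U_{j−i}.
At t = 12 h (j=2): Q = (13.7/10)·6.4 + (22.2/10)·2.5 = 14.3 m³/s.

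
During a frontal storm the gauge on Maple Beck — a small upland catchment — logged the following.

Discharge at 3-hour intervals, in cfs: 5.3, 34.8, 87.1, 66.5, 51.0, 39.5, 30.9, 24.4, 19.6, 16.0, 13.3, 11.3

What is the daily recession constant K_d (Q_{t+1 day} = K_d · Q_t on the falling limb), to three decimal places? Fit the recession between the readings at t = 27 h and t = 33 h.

K_d ≈ 0.249

Between t = 27 h and t = 33 h the flow falls from 16.0 to 11.3 cfs over 2×3 h = 6 h.
Per-interval ratio K = (11.3/16.0)^(1/2) = 0.8404; K_d = K^(24/3) = 0.249.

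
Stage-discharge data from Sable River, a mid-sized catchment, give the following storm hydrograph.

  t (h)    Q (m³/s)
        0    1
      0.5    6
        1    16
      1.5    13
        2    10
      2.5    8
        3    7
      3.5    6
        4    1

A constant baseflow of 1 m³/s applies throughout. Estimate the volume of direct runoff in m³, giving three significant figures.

V ≈ 1.06 × 10^5 m³

Direct-runoff ordinates (Q − Q_b): 0.0, 5.0, 15.0, 12.0, 9.0, 7.0, 6.0, 5.0, 0.0 m³/s.
ΣQ_DR = 59.00 m³/s.
With Δt = 0.5 h = 1800 s, V = ΣQ_DR · Δt = 59.00 × 1800 = 1.06 × 10^5 m³.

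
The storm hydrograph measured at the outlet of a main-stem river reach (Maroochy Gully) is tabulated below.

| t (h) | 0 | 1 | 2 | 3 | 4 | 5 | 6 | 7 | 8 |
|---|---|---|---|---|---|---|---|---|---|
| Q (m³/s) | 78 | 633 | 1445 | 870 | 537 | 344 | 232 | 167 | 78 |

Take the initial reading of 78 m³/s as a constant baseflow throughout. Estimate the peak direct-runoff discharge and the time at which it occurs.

Q_p = 1367.0 m³/s at t = 2 h

Subtracting baseflow gives direct-runoff ordinates: 0.0, 555.0, 1367.0, 792.0, 459.0, 266.0, 154.0, 89.0, 0.0 m³/s.
The maximum is 1367.0 m³/s, occurring at the reading for t = 2 h.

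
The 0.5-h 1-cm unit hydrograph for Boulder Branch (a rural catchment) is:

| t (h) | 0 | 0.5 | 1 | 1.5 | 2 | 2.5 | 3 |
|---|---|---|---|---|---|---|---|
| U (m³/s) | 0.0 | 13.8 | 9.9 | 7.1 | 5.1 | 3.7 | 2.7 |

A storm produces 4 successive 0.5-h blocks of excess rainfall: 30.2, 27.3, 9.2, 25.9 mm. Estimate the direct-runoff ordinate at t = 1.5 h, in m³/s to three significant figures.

Q ≈ 61.2 m³/s

By discrete convolution, Q_j = Σ (P_i / 10 mm) · U_{j−i}.
At t = 1.5 h (j=3): Q = (30.2/10)·7.1 + (27.3/10)·9.9 + (9.2/10)·13.8 + (25.9/10)·0.0 = 61.2 m³/s.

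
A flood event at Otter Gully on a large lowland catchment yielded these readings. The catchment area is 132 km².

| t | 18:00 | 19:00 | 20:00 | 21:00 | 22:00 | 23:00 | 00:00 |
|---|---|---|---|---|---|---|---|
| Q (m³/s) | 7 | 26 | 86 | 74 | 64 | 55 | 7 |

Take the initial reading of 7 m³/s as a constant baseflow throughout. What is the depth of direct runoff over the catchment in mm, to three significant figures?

Direct runoff: 0.0, 19.0, 79.0, 67.0, 57.0, 48.0, 0.0 m³/s; ΣQ_DR = 270.0 m³/s.
V = ΣQ_DR · Δt = 270.0 × 3600 s = 9.720 × 10^5 m³.
Over A = 132 km², depth = V / A = 7.36 mm.

d ≈ 7.36 mm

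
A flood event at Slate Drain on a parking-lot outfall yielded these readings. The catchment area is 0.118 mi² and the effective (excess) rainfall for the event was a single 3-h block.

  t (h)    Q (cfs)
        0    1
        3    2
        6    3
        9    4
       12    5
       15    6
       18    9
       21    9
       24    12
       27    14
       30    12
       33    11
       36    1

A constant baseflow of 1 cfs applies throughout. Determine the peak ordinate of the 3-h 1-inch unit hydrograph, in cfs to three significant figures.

Direct runoff: 0.0, 1.0, 2.0, 3.0, 4.0, 5.0, 8.0, 8.0, 11.0, 13.0, 11.0, 10.0, 0.0 cfs; ΣQ_DR = 76.00 cfs, peak = 13.0 cfs.
Runoff depth d = ΣQ_DR·Δt / A = 76.00 × 10800 / (0.118 mi²) = 2.994 in.
The 1-inch UH is the DRH scaled by (1 in)/d, so U_p = 13.0 × 1/2.994 = 4.34 cfs.

U_p ≈ 4.34 cfs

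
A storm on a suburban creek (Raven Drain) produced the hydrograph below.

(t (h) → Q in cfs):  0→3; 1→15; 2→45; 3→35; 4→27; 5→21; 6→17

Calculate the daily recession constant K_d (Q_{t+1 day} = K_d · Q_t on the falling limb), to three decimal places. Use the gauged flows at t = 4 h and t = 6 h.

K_d ≈ 0.004

Between t = 4 h and t = 6 h the flow falls from 27 to 17 cfs over 2×1 h = 2 h.
Per-interval ratio K = (17/27)^(1/2) = 0.7935; K_d = K^(24/1) = 0.004.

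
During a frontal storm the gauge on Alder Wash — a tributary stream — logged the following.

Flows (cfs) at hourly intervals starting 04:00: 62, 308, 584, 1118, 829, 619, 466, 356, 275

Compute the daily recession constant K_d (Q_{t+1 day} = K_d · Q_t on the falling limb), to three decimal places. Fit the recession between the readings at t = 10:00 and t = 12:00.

Between t = 10:00 and t = 12:00 the flow falls from 466 to 275 cfs over 2×1 h = 2 h.
Per-interval ratio K = (275/466)^(1/2) = 0.7682; K_d = K^(24/1) = 0.002.

K_d ≈ 0.002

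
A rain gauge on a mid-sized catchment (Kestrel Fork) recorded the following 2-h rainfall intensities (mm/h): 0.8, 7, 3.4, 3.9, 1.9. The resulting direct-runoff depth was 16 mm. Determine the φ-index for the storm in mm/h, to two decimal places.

Only the 3 blocks with intensity above φ contribute runoff: 7, 3.4, 3.9 mm/h.
Σ(I−φ)·Δt = d  ⇒  (7+3.4+3.9 − 3φ)·2 = 16
φ = (14.30 − 16/2) / 3 = 2.10 mm/h.

φ ≈ 2.10 mm/h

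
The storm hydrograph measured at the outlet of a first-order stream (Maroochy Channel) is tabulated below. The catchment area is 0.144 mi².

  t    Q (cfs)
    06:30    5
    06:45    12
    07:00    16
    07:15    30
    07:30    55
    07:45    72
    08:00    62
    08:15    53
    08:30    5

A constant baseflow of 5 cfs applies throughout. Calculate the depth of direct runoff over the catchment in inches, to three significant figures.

d ≈ 0.713 in

Direct runoff: 0.0, 7.0, 11.0, 25.0, 50.0, 67.0, 57.0, 48.0, 0.0 cfs; ΣQ_DR = 265.0 cfs.
V = ΣQ_DR · Δt = 265.0 × 900 s = 2.385 × 10^5 ft³.
Over A = 0.144 mi², depth = V / A = 0.713 in.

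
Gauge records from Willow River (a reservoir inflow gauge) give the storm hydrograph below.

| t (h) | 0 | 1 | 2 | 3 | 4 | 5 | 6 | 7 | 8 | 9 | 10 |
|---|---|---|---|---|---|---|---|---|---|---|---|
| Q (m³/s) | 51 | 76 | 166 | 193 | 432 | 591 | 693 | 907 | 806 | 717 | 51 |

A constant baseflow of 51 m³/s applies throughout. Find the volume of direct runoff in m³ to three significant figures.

Direct-runoff ordinates (Q − Q_b): 0.0, 25.0, 115.0, 142.0, 381.0, 540.0, 642.0, 856.0, 755.0, 666.0, 0.0 m³/s.
ΣQ_DR = 4122 m³/s.
With Δt = 1 h = 3600 s, V = ΣQ_DR · Δt = 4122 × 3600 = 1.48 × 10^7 m³.

V ≈ 1.48 × 10^7 m³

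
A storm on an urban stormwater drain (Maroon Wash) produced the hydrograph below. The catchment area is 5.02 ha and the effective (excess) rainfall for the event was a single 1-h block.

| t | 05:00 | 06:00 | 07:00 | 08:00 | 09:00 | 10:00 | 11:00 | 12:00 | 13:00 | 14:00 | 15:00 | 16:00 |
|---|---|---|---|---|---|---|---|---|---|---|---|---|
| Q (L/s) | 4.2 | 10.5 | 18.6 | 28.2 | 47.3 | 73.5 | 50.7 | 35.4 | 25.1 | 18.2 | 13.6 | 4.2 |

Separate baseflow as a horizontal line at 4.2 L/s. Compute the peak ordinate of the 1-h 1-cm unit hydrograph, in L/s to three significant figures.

Direct runoff: 0.0, 6.3, 14.4, 24.0, 43.1, 69.3, 46.5, 31.2, 20.9, 14.0, 9.4, 0.0 L/s; ΣQ_DR = 279.1 L/s, peak = 69.3 L/s.
Runoff depth d = ΣQ_DR·Δt / A = 279.1 × 3600 / (5.02 ha) = 20.02 mm.
The 1-cm UH is the DRH scaled by (10 mm)/d, so U_p = 69.3 × 10/20.02 = 34.6 L/s.

U_p ≈ 34.6 L/s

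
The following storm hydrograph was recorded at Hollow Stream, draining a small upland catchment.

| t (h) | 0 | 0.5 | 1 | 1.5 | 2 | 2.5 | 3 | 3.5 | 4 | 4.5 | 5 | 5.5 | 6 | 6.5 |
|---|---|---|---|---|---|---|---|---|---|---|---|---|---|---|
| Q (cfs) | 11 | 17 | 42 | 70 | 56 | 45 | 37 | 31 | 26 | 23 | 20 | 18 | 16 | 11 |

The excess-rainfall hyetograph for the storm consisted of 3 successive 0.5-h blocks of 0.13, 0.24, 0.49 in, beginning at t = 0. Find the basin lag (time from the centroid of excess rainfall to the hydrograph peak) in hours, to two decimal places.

Centroid of excess rainfall: t_c = Σ P_i·t̄_i / ΣP_i = 0.9593 h (block centres at 0.25, 0.75, 1.25 h).
Hydrograph peak occurs at t = 1.5 h, so basin lag t_L = 1.5 − 0.9593 = 0.54 h.

t_L ≈ 0.54 h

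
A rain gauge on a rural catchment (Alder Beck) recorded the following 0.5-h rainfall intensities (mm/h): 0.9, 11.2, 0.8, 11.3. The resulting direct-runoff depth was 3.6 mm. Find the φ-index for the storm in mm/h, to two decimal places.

Only the 2 blocks with intensity above φ contribute runoff: 11.2, 11.3 mm/h.
Σ(I−φ)·Δt = d  ⇒  (11.2+11.3 − 2φ)·0.5 = 3.6
φ = (22.50 − 3.6/0.5) / 2 = 7.65 mm/h.

φ ≈ 7.65 mm/h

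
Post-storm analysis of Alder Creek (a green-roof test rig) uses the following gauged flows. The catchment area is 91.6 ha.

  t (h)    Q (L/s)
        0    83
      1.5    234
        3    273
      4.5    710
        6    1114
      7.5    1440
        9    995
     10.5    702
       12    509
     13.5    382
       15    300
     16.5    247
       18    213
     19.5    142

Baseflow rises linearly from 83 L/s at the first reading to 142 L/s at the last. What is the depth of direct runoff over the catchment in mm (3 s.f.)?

Direct runoff: 0.00, 146.46, 180.92, 613.38, 1012.85, 1334.31, 884.77, 587.23, 389.69, 258.15, 171.62, 114.08, 75.54, 0.00 L/s; ΣQ_DR = 5769 L/s.
V = ΣQ_DR · Δt = 5769 × 5400 s = 3.115 × 10^7 L.
Over A = 91.6 ha, depth = V / A = 34.0 mm.

d ≈ 34.0 mm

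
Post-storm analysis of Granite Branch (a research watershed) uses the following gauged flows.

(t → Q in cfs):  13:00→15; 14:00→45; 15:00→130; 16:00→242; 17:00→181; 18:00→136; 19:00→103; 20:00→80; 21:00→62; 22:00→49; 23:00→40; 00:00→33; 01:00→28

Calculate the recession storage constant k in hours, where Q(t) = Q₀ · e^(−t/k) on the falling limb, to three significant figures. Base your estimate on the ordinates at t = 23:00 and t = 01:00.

k ≈ 5.61 h

On the falling limb, Q drops from 40 to 28 cfs between t = 23:00 and t = 01:00 (Δt = 2 h).
k = −Δt / ln(Q₂/Q₁) = −2 / ln(28/40) = 5.61 h.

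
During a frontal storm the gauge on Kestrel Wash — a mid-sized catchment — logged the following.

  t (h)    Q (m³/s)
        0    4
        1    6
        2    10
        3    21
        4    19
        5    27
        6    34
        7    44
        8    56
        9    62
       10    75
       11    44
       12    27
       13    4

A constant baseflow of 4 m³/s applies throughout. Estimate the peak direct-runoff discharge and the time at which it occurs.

Q_p = 71.0 m³/s at t = 10 h

Subtracting baseflow gives direct-runoff ordinates: 0.0, 2.0, 6.0, 17.0, 15.0, 23.0, 30.0, 40.0, 52.0, 58.0, 71.0, 40.0, 23.0, 0.0 m³/s.
The maximum is 71.0 m³/s, occurring at the reading for t = 10 h.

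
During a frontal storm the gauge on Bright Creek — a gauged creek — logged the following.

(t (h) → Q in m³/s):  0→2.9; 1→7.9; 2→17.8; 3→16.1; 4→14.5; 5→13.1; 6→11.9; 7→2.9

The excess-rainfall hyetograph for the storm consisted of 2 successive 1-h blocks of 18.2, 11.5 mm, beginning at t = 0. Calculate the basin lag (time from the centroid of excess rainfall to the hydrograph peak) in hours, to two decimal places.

Centroid of excess rainfall: t_c = Σ P_i·t̄_i / ΣP_i = 0.8872 h (block centres at 0.5, 1.5 h).
Hydrograph peak occurs at t = 2 h, so basin lag t_L = 2 − 0.8872 = 1.11 h.

t_L ≈ 1.11 h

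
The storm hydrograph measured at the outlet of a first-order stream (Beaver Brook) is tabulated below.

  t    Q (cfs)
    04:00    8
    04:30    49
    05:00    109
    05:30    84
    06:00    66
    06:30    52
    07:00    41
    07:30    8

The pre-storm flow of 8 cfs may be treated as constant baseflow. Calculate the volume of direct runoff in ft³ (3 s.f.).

Direct-runoff ordinates (Q − Q_b): 0.0, 41.0, 101.0, 76.0, 58.0, 44.0, 33.0, 0.0 cfs.
ΣQ_DR = 353.0 cfs.
With Δt = 0.5 h = 1800 s, V = ΣQ_DR · Δt = 353.0 × 1800 = 6.35 × 10^5 ft³.

V ≈ 6.35 × 10^5 ft³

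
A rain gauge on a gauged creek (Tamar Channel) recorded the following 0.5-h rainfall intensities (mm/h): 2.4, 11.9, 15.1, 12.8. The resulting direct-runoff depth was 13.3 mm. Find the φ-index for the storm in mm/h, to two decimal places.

φ ≈ 4.40 mm/h

Only the 3 blocks with intensity above φ contribute runoff: 11.9, 15.1, 12.8 mm/h.
Σ(I−φ)·Δt = d  ⇒  (11.9+15.1+12.8 − 3φ)·0.5 = 13.3
φ = (39.80 − 13.3/0.5) / 3 = 4.40 mm/h.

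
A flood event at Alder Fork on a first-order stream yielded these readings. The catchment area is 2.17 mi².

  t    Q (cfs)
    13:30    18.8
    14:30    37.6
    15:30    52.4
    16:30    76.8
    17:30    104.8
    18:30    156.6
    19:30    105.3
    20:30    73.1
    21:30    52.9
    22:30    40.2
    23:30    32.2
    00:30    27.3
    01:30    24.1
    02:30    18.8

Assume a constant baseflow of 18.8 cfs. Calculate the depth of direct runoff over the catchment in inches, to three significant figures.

Direct runoff: 0.0, 18.8, 33.6, 58.0, 86.0, 137.8, 86.5, 54.3, 34.1, 21.4, 13.4, 8.5, 5.3, 0.0 cfs; ΣQ_DR = 557.7 cfs.
V = ΣQ_DR · Δt = 557.7 × 3600 s = 2.008 × 10^6 ft³.
Over A = 2.17 mi², depth = V / A = 0.398 in.

d ≈ 0.398 in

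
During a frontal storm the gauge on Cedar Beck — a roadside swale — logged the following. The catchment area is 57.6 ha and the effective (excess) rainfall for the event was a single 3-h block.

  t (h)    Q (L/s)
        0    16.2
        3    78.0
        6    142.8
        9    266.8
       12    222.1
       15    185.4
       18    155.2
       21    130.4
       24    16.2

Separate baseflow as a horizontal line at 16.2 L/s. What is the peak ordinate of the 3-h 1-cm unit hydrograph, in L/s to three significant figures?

Direct runoff: 0.0, 61.8, 126.6, 250.6, 205.9, 169.2, 139.0, 114.2, 0.0 L/s; ΣQ_DR = 1067 L/s, peak = 250.6 L/s.
Runoff depth d = ΣQ_DR·Δt / A = 1067 × 10800 / (57.6 ha) = 20.01 mm.
The 1-cm UH is the DRH scaled by (10 mm)/d, so U_p = 250.6 × 10/20.01 = 125 L/s.

U_p ≈ 125 L/s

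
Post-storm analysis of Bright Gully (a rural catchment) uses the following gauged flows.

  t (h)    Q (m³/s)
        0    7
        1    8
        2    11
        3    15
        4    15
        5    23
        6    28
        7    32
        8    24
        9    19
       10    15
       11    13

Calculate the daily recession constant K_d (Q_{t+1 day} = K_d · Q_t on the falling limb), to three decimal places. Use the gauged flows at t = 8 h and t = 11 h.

Between t = 8 h and t = 11 h the flow falls from 24 to 13 m³/s over 3×1 h = 3 h.
Per-interval ratio K = (13/24)^(1/3) = 0.8152; K_d = K^(24/1) = 0.007.

K_d ≈ 0.007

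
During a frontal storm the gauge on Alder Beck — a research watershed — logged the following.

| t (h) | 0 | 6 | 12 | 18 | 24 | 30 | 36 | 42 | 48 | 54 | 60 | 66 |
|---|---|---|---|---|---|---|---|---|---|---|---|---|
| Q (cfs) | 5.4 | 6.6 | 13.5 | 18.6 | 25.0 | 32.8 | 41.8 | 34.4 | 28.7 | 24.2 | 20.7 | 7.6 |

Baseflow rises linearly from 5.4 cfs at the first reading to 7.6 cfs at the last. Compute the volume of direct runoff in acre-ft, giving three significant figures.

Direct-runoff ordinates (Q − Q_b): 0.00, 1.00, 7.70, 12.60, 18.80, 26.40, 35.20, 27.60, 21.70, 17.00, 13.30, 0.00 cfs.
ΣQ_DR = 181.3 cfs.
With Δt = 6 h = 21600 s, V = ΣQ_DR · Δt = 181.3 × 21600 = 3.92 × 10^6 ft³ = 89.9 acre-ft.

V ≈ 89.9 acre-ft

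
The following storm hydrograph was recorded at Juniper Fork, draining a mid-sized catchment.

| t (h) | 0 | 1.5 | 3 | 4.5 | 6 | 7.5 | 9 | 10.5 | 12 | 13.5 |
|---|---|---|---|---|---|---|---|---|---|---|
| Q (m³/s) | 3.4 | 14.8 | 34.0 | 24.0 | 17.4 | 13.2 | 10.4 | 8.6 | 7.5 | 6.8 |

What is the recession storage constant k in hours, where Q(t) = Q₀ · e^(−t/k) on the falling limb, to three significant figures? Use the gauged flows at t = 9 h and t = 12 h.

k ≈ 9.18 h

On the falling limb, Q drops from 10.4 to 7.5 m³/s between t = 9 h and t = 12 h (Δt = 3 h).
k = −Δt / ln(Q₂/Q₁) = −3 / ln(7.5/10.4) = 9.18 h.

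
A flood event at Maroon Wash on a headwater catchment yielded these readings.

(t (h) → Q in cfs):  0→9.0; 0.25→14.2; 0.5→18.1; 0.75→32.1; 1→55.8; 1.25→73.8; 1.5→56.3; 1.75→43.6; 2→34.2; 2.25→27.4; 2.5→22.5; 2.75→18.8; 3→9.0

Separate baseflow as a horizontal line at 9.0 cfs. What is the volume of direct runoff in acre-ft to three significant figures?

V ≈ 6.15 acre-ft

Direct-runoff ordinates (Q − Q_b): 0.0, 5.2, 9.1, 23.1, 46.8, 64.8, 47.3, 34.6, 25.2, 18.4, 13.5, 9.8, 0.0 cfs.
ΣQ_DR = 297.8 cfs.
With Δt = 0.25 h = 900 s, V = ΣQ_DR · Δt = 297.8 × 900 = 2.68 × 10^5 ft³ = 6.15 acre-ft.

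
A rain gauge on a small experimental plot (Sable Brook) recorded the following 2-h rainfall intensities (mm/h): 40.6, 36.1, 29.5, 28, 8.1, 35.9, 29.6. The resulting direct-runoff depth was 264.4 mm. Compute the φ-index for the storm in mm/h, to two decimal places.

Only the 6 blocks with intensity above φ contribute runoff: 40.6, 36.1, 29.5, 28, 35.9, 29.6 mm/h.
Σ(I−φ)·Δt = d  ⇒  (40.6+36.1+29.5+28+35.9+29.6 − 6φ)·2 = 264.4
φ = (199.7 − 264.4/2) / 6 = 11.25 mm/h.

φ ≈ 11.25 mm/h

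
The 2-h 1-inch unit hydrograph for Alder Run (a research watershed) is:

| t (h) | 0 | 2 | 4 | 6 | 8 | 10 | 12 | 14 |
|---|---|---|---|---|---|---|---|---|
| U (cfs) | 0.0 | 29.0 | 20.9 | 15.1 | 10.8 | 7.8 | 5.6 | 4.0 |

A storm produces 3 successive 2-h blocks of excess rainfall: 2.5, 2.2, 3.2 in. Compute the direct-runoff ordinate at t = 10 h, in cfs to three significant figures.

Q ≈ 91.6 cfs

By discrete convolution, Q_j = Σ (P_i / 1 in) · U_{j−i}.
At t = 10 h (j=5): Q = (2.5/1)·7.8 + (2.2/1)·10.8 + (3.2/1)·15.1 = 91.6 cfs.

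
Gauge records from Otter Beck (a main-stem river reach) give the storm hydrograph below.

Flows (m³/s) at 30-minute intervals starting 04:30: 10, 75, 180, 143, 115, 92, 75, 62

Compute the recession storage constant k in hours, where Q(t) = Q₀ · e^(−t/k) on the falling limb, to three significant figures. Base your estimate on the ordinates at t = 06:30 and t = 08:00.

On the falling limb, Q drops from 115 to 62 m³/s between t = 06:30 and t = 08:00 (Δt = 1.5 h).
k = −Δt / ln(Q₂/Q₁) = −1.5 / ln(62/115) = 2.43 h.

k ≈ 2.43 h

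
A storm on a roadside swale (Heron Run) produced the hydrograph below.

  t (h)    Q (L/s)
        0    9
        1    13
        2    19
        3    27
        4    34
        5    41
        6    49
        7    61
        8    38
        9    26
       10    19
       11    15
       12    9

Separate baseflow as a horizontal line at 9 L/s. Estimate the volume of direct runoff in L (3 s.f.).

V ≈ 8.75 × 10^5 L

Direct-runoff ordinates (Q − Q_b): 0.0, 4.0, 10.0, 18.0, 25.0, 32.0, 40.0, 52.0, 29.0, 17.0, 10.0, 6.0, 0.0 L/s.
ΣQ_DR = 243.0 L/s.
With Δt = 1 h = 3600 s, V = ΣQ_DR · Δt = 243.0 × 3600 = 8.75 × 10^5 L.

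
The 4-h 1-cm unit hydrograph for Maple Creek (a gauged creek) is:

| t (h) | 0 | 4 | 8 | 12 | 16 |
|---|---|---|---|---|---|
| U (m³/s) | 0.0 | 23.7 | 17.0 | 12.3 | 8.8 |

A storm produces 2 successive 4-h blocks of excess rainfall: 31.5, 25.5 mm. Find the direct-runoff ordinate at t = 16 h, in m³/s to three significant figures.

By discrete convolution, Q_j = Σ (P_i / 10 mm) · U_{j−i}.
At t = 16 h (j=4): Q = (31.5/10)·8.8 + (25.5/10)·12.3 = 59.1 m³/s.

Q ≈ 59.1 m³/s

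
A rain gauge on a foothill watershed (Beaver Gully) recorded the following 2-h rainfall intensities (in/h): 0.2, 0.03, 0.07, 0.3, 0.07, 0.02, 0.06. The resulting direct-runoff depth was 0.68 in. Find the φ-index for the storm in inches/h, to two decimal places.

φ ≈ 0.08 in/h

Only the 2 blocks with intensity above φ contribute runoff: 0.2, 0.3 in/h.
Σ(I−φ)·Δt = d  ⇒  (0.2+0.3 − 2φ)·2 = 0.68
φ = (0.5000 − 0.68/2) / 2 = 0.08 in/h.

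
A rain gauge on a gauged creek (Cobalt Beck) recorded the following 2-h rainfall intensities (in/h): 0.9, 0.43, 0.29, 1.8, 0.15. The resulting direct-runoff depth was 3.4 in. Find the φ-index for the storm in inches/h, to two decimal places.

Only the 2 blocks with intensity above φ contribute runoff: 0.9, 1.8 in/h.
Σ(I−φ)·Δt = d  ⇒  (0.9+1.8 − 2φ)·2 = 3.4
φ = (2.700 − 3.4/2) / 2 = 0.50 in/h.

φ ≈ 0.50 in/h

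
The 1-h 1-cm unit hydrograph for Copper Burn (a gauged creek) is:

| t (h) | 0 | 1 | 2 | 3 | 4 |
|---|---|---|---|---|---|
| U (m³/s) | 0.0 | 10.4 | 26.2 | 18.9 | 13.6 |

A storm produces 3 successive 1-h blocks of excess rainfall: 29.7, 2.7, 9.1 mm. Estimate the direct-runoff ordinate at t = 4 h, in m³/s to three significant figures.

Q ≈ 69.3 m³/s

By discrete convolution, Q_j = Σ (P_i / 10 mm) · U_{j−i}.
At t = 4 h (j=4): Q = (29.7/10)·13.6 + (2.7/10)·18.9 + (9.1/10)·26.2 = 69.3 m³/s.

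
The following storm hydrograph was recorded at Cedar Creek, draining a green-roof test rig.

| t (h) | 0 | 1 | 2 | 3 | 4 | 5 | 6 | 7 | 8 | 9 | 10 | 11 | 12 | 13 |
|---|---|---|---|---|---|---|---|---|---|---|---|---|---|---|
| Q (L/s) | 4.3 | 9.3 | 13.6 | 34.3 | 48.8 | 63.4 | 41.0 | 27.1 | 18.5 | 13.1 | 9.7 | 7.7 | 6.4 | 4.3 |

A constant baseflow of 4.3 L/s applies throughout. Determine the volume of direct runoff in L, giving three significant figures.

V ≈ 8.69 × 10^5 L

Direct-runoff ordinates (Q − Q_b): 0.0, 5.0, 9.3, 30.0, 44.5, 59.1, 36.7, 22.8, 14.2, 8.8, 5.4, 3.4, 2.1, 0.0 L/s.
ΣQ_DR = 241.3 L/s.
With Δt = 1 h = 3600 s, V = ΣQ_DR · Δt = 241.3 × 3600 = 8.69 × 10^5 L.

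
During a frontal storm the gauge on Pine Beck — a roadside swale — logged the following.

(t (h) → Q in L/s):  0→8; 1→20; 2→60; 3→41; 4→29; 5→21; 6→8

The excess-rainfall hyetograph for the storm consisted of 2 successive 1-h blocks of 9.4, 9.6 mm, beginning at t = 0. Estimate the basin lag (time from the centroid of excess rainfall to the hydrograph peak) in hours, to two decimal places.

t_L ≈ 0.99 h

Centroid of excess rainfall: t_c = Σ P_i·t̄_i / ΣP_i = 1.0053 h (block centres at 0.5, 1.5 h).
Hydrograph peak occurs at t = 2 h, so basin lag t_L = 2 − 1.0053 = 0.99 h.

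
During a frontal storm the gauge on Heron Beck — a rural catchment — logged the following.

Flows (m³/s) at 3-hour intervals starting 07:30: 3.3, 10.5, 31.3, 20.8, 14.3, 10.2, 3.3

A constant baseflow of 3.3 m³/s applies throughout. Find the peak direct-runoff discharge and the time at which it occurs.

Subtracting baseflow gives direct-runoff ordinates: 0.0, 7.2, 28.0, 17.5, 11.0, 6.9, 0.0 m³/s.
The maximum is 28.0 m³/s, occurring at the reading for t = 13:30.

Q_p = 28.0 m³/s at t = 13:30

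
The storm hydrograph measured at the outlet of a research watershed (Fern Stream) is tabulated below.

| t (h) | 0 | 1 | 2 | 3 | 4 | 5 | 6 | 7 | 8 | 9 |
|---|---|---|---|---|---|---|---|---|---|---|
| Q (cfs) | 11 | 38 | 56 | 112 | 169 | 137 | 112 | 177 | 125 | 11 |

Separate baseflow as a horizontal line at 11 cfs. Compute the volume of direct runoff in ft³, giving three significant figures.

Direct-runoff ordinates (Q − Q_b): 0.0, 27.0, 45.0, 101.0, 158.0, 126.0, 101.0, 166.0, 114.0, 0.0 cfs.
ΣQ_DR = 838.0 cfs.
With Δt = 1 h = 3600 s, V = ΣQ_DR · Δt = 838.0 × 3600 = 3.02 × 10^6 ft³.

V ≈ 3.02 × 10^6 ft³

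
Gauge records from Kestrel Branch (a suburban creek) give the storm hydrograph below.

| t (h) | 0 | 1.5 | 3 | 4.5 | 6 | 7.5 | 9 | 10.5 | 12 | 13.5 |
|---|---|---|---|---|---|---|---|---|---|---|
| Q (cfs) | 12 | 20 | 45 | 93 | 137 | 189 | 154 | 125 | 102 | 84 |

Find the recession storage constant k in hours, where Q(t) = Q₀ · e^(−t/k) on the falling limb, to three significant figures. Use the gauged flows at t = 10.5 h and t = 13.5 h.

On the falling limb, Q drops from 125 to 84 cfs between t = 10.5 h and t = 13.5 h (Δt = 3 h).
k = −Δt / ln(Q₂/Q₁) = −3 / ln(84/125) = 7.55 h.

k ≈ 7.55 h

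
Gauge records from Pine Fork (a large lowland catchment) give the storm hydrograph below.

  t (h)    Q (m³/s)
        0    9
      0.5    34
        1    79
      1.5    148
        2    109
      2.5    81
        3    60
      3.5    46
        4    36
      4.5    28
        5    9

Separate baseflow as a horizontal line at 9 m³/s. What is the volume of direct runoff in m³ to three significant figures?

V ≈ 9.72 × 10^5 m³

Direct-runoff ordinates (Q − Q_b): 0.0, 25.0, 70.0, 139.0, 100.0, 72.0, 51.0, 37.0, 27.0, 19.0, 0.0 m³/s.
ΣQ_DR = 540.0 m³/s.
With Δt = 0.5 h = 1800 s, V = ΣQ_DR · Δt = 540.0 × 1800 = 9.72 × 10^5 m³.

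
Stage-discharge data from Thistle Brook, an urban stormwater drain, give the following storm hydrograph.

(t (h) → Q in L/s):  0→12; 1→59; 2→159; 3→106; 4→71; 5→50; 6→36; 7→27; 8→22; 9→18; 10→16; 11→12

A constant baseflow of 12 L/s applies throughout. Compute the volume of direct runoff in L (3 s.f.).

V ≈ 1.60 × 10^6 L

Direct-runoff ordinates (Q − Q_b): 0.0, 47.0, 147.0, 94.0, 59.0, 38.0, 24.0, 15.0, 10.0, 6.0, 4.0, 0.0 L/s.
ΣQ_DR = 444.0 L/s.
With Δt = 1 h = 3600 s, V = ΣQ_DR · Δt = 444.0 × 3600 = 1.60 × 10^6 L.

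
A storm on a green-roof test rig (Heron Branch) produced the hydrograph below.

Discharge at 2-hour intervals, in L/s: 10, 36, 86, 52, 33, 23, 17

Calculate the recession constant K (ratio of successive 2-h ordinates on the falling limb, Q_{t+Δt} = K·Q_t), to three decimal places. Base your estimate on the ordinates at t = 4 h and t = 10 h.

K ≈ 0.644

Using the recession-limb readings at t = 4 h and t = 10 h: Q falls from 86 to 23 L/s over 3 intervals.
K = (Q₂/Q₁)^(1/3) = (23/86)^(1/3) = 0.644.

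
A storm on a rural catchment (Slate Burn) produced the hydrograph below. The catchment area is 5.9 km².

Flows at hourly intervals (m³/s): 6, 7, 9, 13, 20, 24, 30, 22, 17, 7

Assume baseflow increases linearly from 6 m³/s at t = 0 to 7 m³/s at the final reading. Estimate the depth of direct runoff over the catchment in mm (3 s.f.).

Direct runoff: 0.00, 0.89, 2.78, 6.67, 13.56, 17.44, 23.33, 15.22, 10.11, 0.00 m³/s; ΣQ_DR = 90.00 m³/s.
V = ΣQ_DR · Δt = 90.00 × 3600 s = 3.240 × 10^5 m³.
Over A = 5.9 km², depth = V / A = 54.9 mm.

d ≈ 54.9 mm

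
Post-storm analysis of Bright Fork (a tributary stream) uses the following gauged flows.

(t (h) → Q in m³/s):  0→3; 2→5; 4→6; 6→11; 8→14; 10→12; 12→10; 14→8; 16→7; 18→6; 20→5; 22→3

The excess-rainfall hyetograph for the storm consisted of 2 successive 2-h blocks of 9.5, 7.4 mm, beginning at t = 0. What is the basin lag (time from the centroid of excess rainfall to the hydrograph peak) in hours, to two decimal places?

t_L ≈ 6.12 h

Centroid of excess rainfall: t_c = Σ P_i·t̄_i / ΣP_i = 1.8757 h (block centres at 1, 3 h).
Hydrograph peak occurs at t = 8 h, so basin lag t_L = 8 − 1.8757 = 6.12 h.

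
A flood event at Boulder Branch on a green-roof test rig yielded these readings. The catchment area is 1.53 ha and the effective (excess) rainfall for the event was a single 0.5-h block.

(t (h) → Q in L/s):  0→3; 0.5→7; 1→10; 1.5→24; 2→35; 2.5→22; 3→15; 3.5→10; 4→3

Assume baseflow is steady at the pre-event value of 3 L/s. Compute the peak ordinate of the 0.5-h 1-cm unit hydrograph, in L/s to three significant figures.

U_p ≈ 26.7 L/s

Direct runoff: 0.0, 4.0, 7.0, 21.0, 32.0, 19.0, 12.0, 7.0, 0.0 L/s; ΣQ_DR = 102.0 L/s, peak = 32.0 L/s.
Runoff depth d = ΣQ_DR·Δt / A = 102.0 × 1800 / (1.53 ha) = 12.00 mm.
The 1-cm UH is the DRH scaled by (10 mm)/d, so U_p = 32.0 × 10/12.00 = 26.7 L/s.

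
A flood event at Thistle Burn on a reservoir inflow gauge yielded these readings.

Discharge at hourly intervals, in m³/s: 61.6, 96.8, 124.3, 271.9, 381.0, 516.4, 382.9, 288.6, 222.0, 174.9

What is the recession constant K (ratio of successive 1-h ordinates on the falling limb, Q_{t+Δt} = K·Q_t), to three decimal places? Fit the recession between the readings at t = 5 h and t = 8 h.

K ≈ 0.755

Using the recession-limb readings at t = 5 h and t = 8 h: Q falls from 516.4 to 222.0 m³/s over 3 intervals.
K = (Q₂/Q₁)^(1/3) = (222.0/516.4)^(1/3) = 0.755.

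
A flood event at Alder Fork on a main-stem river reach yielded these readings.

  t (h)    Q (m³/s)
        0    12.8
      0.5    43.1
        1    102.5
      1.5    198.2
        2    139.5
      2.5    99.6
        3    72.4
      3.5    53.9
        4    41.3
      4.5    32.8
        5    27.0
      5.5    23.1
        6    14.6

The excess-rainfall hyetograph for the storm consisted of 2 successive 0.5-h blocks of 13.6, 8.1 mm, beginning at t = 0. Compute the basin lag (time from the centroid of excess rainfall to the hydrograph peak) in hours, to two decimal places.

t_L ≈ 1.06 h

Centroid of excess rainfall: t_c = Σ P_i·t̄_i / ΣP_i = 0.4366 h (block centres at 0.25, 0.75 h).
Hydrograph peak occurs at t = 1.5 h, so basin lag t_L = 1.5 − 0.4366 = 1.06 h.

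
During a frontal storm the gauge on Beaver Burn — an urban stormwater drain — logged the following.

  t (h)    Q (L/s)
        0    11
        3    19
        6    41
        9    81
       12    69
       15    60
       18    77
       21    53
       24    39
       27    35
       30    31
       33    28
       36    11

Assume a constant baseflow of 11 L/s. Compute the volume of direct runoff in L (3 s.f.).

Direct-runoff ordinates (Q − Q_b): 0.0, 8.0, 30.0, 70.0, 58.0, 49.0, 66.0, 42.0, 28.0, 24.0, 20.0, 17.0, 0.0 L/s.
ΣQ_DR = 412.0 L/s.
With Δt = 3 h = 10800 s, V = ΣQ_DR · Δt = 412.0 × 10800 = 4.45 × 10^6 L.

V ≈ 4.45 × 10^6 L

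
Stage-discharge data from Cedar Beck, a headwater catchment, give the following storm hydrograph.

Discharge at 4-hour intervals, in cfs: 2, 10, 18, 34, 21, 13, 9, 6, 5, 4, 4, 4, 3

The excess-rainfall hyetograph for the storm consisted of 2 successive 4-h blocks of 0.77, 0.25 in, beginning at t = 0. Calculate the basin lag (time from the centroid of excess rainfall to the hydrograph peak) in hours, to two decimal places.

t_L ≈ 9.02 h

Centroid of excess rainfall: t_c = Σ P_i·t̄_i / ΣP_i = 2.9804 h (block centres at 2, 6 h).
Hydrograph peak occurs at t = 12 h, so basin lag t_L = 12 − 2.9804 = 9.02 h.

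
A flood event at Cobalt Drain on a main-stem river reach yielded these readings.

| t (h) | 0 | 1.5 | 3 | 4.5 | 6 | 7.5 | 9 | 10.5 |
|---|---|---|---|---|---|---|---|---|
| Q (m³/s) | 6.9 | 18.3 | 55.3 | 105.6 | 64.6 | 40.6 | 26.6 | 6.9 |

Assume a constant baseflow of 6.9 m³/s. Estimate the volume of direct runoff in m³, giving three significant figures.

V ≈ 1.46 × 10^6 m³

Direct-runoff ordinates (Q − Q_b): 0.0, 11.4, 48.4, 98.7, 57.7, 33.7, 19.7, 0.0 m³/s.
ΣQ_DR = 269.6 m³/s.
With Δt = 1.5 h = 5400 s, V = ΣQ_DR · Δt = 269.6 × 5400 = 1.46 × 10^6 m³.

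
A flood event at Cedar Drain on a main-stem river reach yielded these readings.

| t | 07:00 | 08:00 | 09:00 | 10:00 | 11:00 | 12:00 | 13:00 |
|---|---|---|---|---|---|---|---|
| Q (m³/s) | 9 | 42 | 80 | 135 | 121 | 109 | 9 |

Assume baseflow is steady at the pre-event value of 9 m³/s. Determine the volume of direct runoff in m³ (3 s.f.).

Direct-runoff ordinates (Q − Q_b): 0.0, 33.0, 71.0, 126.0, 112.0, 100.0, 0.0 m³/s.
ΣQ_DR = 442.0 m³/s.
With Δt = 1 h = 3600 s, V = ΣQ_DR · Δt = 442.0 × 3600 = 1.59 × 10^6 m³.

V ≈ 1.59 × 10^6 m³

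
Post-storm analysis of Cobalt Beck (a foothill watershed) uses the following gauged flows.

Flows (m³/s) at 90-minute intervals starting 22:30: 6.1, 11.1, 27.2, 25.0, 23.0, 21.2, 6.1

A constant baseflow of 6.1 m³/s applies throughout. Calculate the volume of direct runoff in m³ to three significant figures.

V ≈ 4.16 × 10^5 m³

Direct-runoff ordinates (Q − Q_b): 0.0, 5.0, 21.1, 18.9, 16.9, 15.1, 0.0 m³/s.
ΣQ_DR = 77.00 m³/s.
With Δt = 1.5 h = 5400 s, V = ΣQ_DR · Δt = 77.00 × 5400 = 4.16 × 10^5 m³.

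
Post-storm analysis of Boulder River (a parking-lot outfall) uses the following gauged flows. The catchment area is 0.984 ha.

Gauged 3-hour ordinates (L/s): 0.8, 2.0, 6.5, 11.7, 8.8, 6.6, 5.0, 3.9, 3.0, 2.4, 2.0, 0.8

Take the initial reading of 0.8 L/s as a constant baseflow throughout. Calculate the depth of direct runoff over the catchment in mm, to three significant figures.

Direct runoff: 0.0, 1.2, 5.7, 10.9, 8.0, 5.8, 4.2, 3.1, 2.2, 1.6, 1.2, 0.0 L/s; ΣQ_DR = 43.90 L/s.
V = ΣQ_DR · Δt = 43.90 × 10800 s = 4.741 × 10^5 L.
Over A = 0.984 ha, depth = V / A = 48.2 mm.

d ≈ 48.2 mm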